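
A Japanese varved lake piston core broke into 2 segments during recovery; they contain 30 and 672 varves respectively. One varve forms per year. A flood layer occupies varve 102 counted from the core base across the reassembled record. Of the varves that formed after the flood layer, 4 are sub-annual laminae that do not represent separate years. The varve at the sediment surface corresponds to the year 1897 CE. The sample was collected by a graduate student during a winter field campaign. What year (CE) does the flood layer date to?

Total varves = 30 + 672 = 702.
The flood layer sits at varve 102 from the core base, so 702 − 102 = 600 varves formed after it.
Removing the 4 false varves leaves 600 − 4 = 596 true varves beyond the flood layer.
1897 − 596 = 1301 CE.

1301 CE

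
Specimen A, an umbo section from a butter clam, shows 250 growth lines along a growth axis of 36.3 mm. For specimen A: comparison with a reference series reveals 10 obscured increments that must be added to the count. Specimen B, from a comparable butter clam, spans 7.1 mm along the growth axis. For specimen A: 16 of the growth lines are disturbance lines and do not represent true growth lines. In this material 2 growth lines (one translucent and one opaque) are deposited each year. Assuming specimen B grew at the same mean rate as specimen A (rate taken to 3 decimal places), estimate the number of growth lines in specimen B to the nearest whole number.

48 growth lines

Specimen A: correcting the raw count gives 250 − 16 + 10 = 244 true growth lines.
Specimen A: dividing by 2 growth lines per year: 244 / 2 = 122 years.
A: Extension rate ≈ 36.3 / 122 = 0.298 mm/year.
Specimen B: 7.1 mm / 0.298 mm per year = 23.83 years; at 2 growth lines per year that is 23.83 × 2 ≈ 48 growth lines.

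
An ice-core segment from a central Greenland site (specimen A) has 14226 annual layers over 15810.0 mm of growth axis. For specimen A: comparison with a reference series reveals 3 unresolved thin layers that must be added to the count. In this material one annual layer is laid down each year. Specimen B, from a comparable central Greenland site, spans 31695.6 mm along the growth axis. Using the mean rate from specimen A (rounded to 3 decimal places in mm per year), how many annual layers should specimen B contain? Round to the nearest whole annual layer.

Specimen A: adjusted count: 14226 + 3 = 14229 annual layers.
A: 15810.0 mm over 14229 years gives 15810.0 / 14229 ≈ 1.111 mm/yr.
Specimen B: 31695.6 mm / 1.111 mm per year = 28528.89 years ≈ 28529 annual layers.

28529 annual layers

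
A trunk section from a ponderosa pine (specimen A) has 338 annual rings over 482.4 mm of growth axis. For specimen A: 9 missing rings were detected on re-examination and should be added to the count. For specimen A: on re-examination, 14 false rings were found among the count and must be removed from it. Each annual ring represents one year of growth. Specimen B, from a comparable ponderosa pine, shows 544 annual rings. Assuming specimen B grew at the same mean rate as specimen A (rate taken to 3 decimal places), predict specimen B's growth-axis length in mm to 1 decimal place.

788.3 mm

Specimen A: true annual ring count = 338 − 14 + 9 = 333.
A: Mean rate = 482.4 mm / 333 years ≈ 1.449 mm/yr.
For B, 1.449 mm/year × 544 years = 788.3 mm.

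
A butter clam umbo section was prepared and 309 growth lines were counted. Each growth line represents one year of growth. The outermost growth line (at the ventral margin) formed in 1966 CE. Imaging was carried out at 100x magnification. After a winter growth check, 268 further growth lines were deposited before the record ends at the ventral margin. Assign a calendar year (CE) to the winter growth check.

1698 CE

268 growth lines formed after the winter growth check.
The growth line at the ventral margin is 1966 CE, so the winter growth check dates to 1966 − 268 = 1698 CE.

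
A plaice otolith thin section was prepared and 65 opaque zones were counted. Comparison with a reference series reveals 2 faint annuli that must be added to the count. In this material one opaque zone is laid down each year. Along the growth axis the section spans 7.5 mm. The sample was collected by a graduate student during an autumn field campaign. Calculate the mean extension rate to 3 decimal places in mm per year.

Correcting the raw count gives 65 + 2 = 67 true opaque zones.
Mean rate = 7.5 mm / 67 years ≈ 0.112 mm per year.

0.112 mm per year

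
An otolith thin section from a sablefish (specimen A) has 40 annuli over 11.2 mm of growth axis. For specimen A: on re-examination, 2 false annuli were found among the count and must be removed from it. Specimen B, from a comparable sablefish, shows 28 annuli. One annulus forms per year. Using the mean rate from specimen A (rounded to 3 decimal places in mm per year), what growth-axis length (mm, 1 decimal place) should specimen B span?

Specimen A: after corrections the count is 40 − 2 = 38 annuli.
A: Mean rate = 11.2 mm / 38 years ≈ 0.295 mm per year.
Length of B = 0.295 × 28 = 8.3 mm.

8.3 mm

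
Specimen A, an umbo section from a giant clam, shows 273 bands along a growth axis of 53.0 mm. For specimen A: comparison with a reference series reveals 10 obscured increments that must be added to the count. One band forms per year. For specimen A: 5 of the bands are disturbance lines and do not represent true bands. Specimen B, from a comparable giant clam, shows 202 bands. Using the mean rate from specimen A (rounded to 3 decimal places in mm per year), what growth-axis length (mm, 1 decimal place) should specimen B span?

Specimen A: adjusted count: 273 − 5 + 10 = 278 bands.
A: Mean rate = 53.0 mm / 278 years ≈ 0.191 mm per year.
B's length ≈ 0.191 × 202 = 38.6 mm.

38.6 mm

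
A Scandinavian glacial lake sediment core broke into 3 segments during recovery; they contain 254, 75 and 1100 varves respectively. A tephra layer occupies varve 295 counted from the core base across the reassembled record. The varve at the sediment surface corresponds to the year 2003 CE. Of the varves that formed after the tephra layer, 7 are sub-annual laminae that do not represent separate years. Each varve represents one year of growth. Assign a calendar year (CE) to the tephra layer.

Total varves = 254 + 75 + 1100 = 1429.
Between varve 295 and the sediment surface there are 1429 − 295 = 1134 varves.
1134 − 7 false = 1127 true varves after the tephra layer.
Counting back 1127 years from 2003 CE places the tephra layer in 2003 − 1127 = 876 CE.

876 CE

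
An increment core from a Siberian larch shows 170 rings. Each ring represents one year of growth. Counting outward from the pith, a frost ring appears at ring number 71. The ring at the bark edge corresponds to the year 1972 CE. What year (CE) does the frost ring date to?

Between ring 71 and the bark edge there are 170 − 71 = 99 rings.
Counting back 99 years from 1972 CE places the frost ring in 1972 − 99 = 1873 CE.

1873 CE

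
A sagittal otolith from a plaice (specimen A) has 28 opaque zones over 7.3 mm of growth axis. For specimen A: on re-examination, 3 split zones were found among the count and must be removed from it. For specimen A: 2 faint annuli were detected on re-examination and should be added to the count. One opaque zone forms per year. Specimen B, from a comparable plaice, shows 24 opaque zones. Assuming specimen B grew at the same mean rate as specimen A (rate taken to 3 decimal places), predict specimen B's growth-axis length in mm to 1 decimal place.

6.5 mm

Specimen A: adjusted count: 28 − 3 + 2 = 27 opaque zones.
A: Mean rate = 7.3 mm / 27 years ≈ 0.270 mm per year.
B's length ≈ 0.270 × 24 = 6.5 mm.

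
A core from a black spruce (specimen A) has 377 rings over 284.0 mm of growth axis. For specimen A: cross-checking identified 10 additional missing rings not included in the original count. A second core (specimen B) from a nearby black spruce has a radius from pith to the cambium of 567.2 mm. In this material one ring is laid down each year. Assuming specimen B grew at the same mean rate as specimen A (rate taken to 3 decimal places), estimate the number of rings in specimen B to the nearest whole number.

Specimen A: true ring count = 377 + 10 = 387.
A: Extension rate ≈ 284.0 / 387 = 0.734 mm/yr.
Specimen B: 567.2 mm / 0.734 mm per year = 772.75 years ≈ 773 rings.

773 rings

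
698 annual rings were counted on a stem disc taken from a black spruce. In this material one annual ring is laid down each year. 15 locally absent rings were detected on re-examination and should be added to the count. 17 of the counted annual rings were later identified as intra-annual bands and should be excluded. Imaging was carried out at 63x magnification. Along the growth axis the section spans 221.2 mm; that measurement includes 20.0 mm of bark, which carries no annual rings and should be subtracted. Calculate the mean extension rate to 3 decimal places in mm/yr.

0.289 mm/yr

Correcting the raw count gives 698 − 17 + 15 = 696 true annual rings.
Net length = 221.2 − 20.0 = 201.2 mm.
Extension rate ≈ 201.2 / 696 = 0.289 mm/yr.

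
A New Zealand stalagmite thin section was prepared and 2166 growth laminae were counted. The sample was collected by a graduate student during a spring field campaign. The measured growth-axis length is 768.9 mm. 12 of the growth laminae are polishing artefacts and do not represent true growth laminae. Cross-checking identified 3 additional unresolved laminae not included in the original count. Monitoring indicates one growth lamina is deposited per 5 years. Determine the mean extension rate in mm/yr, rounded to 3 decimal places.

0.071 mm/yr

After corrections the count is 2166 − 12 + 3 = 2157 growth laminae.
At 5 years per growth lamina, 2157 × 5 = 10785 years.
768.9 mm over 10785 years gives 768.9 / 10785 ≈ 0.071 mm/yr.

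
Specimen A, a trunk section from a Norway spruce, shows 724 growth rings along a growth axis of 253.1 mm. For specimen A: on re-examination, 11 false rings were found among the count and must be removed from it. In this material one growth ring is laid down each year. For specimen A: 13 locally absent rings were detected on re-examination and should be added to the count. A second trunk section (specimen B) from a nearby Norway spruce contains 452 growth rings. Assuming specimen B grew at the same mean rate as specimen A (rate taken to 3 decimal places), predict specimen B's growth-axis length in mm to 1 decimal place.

Specimen A: after corrections the count is 724 − 11 + 13 = 726 growth rings.
A: 253.1 mm over 726 years gives 253.1 / 726 ≈ 0.349 mm/year.
B's length ≈ 0.349 × 452 = 157.7 mm.

157.7 mm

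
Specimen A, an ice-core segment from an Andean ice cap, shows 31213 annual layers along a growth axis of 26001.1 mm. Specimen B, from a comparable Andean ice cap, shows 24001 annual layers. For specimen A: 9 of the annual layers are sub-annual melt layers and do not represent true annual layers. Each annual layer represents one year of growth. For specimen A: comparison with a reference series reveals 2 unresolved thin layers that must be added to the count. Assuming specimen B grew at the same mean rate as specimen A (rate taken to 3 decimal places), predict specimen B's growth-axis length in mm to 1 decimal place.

19992.8 mm

Specimen A: adjusted count: 31213 − 9 + 2 = 31206 annual layers.
A: Mean rate = 26001.1 mm / 31206 years ≈ 0.833 mm/year.
For B, 0.833 mm/year × 24001 years = 19992.8 mm.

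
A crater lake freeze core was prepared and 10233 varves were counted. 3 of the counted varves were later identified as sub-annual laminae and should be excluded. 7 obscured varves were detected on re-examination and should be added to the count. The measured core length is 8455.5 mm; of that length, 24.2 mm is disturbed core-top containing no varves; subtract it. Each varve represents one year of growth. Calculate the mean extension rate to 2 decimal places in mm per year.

0.82 mm per year

Adjusted count: 10233 − 3 + 7 = 10237 varves.
Removing the 24.2 mm offcut leaves 8455.5 − 24.2 = 8431.3 mm.
Mean rate = 8431.3 mm / 10237 years ≈ 0.82 mm per year.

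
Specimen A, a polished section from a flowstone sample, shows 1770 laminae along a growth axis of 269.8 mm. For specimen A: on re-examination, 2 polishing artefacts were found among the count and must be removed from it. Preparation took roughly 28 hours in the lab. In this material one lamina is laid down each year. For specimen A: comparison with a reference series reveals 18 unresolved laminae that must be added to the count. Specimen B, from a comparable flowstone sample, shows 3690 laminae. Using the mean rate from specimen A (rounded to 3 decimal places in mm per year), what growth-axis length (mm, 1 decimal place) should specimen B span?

Specimen A: correcting the raw count gives 1770 − 2 + 18 = 1786 true laminae.
A: 269.8 mm over 1786 years gives 269.8 / 1786 ≈ 0.151 mm/year.
For B, 0.151 mm/year × 3690 years = 557.2 mm.

557.2 mm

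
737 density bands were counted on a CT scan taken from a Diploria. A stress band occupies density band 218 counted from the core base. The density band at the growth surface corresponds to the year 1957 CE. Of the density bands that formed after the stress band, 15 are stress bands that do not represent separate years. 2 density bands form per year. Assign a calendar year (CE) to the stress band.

Between density band 218 and the growth surface there are 737 − 218 = 519 density bands.
Removing the 15 false density bands leaves 519 − 15 = 504 true density bands beyond the stress band.
504 density bands at 2 per year is 504 / 2 = 252 years.
1957 − 252 = 1705 CE.

1705 CE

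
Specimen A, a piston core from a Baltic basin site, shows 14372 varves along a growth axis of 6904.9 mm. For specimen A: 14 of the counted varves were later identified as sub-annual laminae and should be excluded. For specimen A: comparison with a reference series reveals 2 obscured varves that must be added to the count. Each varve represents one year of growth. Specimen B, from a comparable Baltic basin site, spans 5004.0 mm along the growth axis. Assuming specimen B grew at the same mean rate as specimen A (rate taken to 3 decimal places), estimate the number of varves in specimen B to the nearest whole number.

Specimen A: after corrections the count is 14372 − 14 + 2 = 14360 varves.
A: 6904.9 mm over 14360 years gives 6904.9 / 14360 ≈ 0.481 mm/yr.
For B, 5004.0 / 0.481 = 10403.33 years ≈ 10403 varves.

10403 varves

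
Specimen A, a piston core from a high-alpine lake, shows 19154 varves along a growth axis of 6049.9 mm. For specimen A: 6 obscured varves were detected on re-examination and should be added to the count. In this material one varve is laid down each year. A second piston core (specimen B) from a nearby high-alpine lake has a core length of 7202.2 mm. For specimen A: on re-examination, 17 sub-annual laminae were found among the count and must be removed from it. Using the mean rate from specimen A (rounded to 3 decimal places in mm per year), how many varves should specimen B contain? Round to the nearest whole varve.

22792 varves

Specimen A: adjusted count: 19154 − 17 + 6 = 19143 varves.
A: 6049.9 mm over 19143 years gives 6049.9 / 19143 ≈ 0.316 mm/year.
For B, 7202.2 / 0.316 = 22791.77 years ≈ 22792 varves.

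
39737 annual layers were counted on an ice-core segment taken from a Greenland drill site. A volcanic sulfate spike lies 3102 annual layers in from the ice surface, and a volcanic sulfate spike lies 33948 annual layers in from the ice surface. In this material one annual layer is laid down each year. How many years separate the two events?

Separation: 33948 − 3102 = 30846 annual layers.
At one annual layer per year, 30846 years elapsed between them.

30846 years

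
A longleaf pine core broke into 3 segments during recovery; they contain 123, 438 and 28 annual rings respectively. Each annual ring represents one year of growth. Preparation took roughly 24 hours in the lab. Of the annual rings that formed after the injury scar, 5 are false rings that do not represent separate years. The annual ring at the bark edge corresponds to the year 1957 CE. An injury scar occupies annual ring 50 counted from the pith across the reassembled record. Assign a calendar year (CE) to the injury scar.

1423 CE

Total annual rings = 123 + 438 + 28 = 589.
Between annual ring 50 and the bark edge there are 589 − 50 = 539 annual rings.
Removing the 5 false annual rings leaves 539 − 5 = 534 true annual rings beyond the injury scar.
1957 − 534 = 1423 CE.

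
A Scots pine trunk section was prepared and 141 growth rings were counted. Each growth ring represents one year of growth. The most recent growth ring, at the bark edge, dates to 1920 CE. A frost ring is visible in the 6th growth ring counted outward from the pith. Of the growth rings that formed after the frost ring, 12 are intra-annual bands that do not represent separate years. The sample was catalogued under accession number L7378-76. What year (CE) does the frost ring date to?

1797 CE

Between growth ring 6 and the bark edge there are 141 − 6 = 135 growth rings.
Excluding 12 false growth rings: 135 − 12 = 123.
The growth ring at the bark edge is 1920 CE, so the frost ring dates to 1920 − 123 = 1797 CE.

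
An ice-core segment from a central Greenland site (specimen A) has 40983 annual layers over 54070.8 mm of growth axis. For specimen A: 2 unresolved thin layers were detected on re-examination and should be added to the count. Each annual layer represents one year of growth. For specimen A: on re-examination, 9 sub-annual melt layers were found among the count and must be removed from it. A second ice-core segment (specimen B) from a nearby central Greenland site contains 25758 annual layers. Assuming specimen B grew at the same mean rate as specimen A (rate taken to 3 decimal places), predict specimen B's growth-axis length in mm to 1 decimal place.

34000.6 mm

Specimen A: correcting the raw count gives 40983 − 9 + 2 = 40976 true annual layers.
A: Mean rate = 54070.8 mm / 40976 years ≈ 1.320 mm per year.
B's length ≈ 1.320 × 25758 = 34000.6 mm.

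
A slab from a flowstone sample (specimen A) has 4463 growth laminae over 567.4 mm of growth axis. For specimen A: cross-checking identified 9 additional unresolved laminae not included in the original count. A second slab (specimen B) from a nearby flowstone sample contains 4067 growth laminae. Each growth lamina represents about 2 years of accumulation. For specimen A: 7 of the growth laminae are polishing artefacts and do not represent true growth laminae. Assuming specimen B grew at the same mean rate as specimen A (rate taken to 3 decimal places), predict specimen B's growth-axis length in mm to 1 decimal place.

520.6 mm

Specimen A: adjusted count: 4463 − 7 + 9 = 4465 growth laminae.
Specimen A: multiplying by 2 years per growth lamina: 4465 × 2 = 8930 years.
A: Mean rate = 567.4 mm / 8930 years ≈ 0.064 mm/year.
Specimen B: at 2 years per growth lamina, 4067 × 2 = 8134 years. B's length ≈ 0.064 × 8134 = 520.6 mm.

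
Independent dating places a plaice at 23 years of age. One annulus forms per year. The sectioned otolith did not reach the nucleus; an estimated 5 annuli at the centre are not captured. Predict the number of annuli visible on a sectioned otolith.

At one annulus per year, 23 years correspond to 23 annuli.
23 − 5 missed = 18 annuli expected in the prepared section.

18 annuli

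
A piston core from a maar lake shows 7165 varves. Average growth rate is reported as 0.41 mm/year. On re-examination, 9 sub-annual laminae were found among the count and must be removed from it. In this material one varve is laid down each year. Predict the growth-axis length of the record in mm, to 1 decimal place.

After corrections the count is 7165 − 9 = 7156 varves.
Length ≈ 0.41 × 7156 = 2934.0 mm.

2934.0 mm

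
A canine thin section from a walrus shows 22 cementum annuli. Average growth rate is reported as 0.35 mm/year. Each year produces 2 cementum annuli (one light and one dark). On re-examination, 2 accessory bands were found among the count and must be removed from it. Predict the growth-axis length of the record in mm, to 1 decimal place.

After corrections the count is 22 − 2 = 20 cementum annuli.
Dividing by 2 cementum annuli per year: 20 / 2 = 10 years.
Length ≈ 0.35 × 10 = 3.5 mm.

3.5 mm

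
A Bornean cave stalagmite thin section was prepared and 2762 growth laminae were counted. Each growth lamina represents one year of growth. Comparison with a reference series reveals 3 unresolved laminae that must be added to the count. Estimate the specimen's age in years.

2765 years

True growth lamina count = 2762 + 3 = 2765.
One growth lamina per year makes the duration 2765 years.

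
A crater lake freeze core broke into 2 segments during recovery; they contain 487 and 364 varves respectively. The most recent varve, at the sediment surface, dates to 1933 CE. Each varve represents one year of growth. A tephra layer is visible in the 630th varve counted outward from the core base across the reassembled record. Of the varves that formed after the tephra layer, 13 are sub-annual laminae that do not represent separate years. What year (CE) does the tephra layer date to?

Total varves = 487 + 364 = 851.
851 − 630 = 221 varves lie beyond the tephra layer toward the sediment surface.
221 − 13 false = 208 true varves after the tephra layer.
Counting back 208 years from 1933 CE places the tephra layer in 1933 − 208 = 1725 CE.

1725 CE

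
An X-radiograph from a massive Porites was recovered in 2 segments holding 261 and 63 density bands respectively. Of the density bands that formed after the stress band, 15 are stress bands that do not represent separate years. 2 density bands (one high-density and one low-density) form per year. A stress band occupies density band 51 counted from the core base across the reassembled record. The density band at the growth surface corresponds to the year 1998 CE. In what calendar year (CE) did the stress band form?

Total density bands = 261 + 63 = 324.
The stress band sits at density band 51 from the core base, so 324 − 51 = 273 density bands formed after it.
Removing the 15 false density bands leaves 273 − 15 = 258 true density bands beyond the stress band.
258 density bands at 2 per year is 258 / 2 = 129 years.
1998 − 129 = 1869 CE.

1869 CE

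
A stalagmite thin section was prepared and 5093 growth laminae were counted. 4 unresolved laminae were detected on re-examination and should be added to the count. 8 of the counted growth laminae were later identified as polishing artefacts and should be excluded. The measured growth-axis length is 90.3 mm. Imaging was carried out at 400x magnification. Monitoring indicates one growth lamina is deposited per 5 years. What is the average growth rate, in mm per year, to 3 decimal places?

Correcting the raw count gives 5093 − 8 + 4 = 5089 true growth laminae.
At 5 years per growth lamina, 5089 × 5 = 25445 years.
90.3 mm over 25445 years gives 90.3 / 25445 ≈ 0.004 mm per year.

0.004 mm per year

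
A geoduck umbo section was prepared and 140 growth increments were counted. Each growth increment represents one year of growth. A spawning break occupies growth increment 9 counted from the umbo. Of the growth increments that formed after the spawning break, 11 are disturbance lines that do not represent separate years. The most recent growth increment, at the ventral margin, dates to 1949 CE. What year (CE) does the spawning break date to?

140 − 9 = 131 growth increments lie beyond the spawning break toward the ventral margin.
Removing the 11 false growth increments leaves 131 − 11 = 120 true growth increments beyond the spawning break.
The growth increment at the ventral margin is 1949 CE, so the spawning break dates to 1949 − 120 = 1829 CE.

1829 CE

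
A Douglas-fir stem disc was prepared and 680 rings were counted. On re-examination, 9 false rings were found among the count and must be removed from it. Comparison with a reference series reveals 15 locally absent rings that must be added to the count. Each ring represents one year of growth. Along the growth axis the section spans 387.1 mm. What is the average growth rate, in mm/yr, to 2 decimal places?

After corrections the count is 680 − 9 + 15 = 686 rings.
387.1 mm over 686 years gives 387.1 / 686 ≈ 0.56 mm/yr.

0.56 mm/yr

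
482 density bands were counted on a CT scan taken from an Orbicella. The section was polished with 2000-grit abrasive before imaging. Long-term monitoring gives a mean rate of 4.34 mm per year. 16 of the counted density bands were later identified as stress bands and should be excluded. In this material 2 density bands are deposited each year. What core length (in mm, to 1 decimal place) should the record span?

Adjusted count: 482 − 16 = 466 density bands.
466 density bands at 2 per year is 466 / 2 = 233 years.
Length ≈ 4.34 × 233 = 1011.2 mm.

1011.2 mm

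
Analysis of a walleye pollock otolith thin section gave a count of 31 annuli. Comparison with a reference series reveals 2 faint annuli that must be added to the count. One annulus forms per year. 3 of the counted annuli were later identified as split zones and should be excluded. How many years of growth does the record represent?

30 years

Adjusted count: 31 − 3 + 2 = 30 annuli.
At one annulus per year, that is 30 years.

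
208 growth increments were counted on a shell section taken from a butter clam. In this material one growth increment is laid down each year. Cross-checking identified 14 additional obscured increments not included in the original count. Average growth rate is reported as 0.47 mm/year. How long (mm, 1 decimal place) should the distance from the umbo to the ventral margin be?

104.3 mm

Adjusted count: 208 + 14 = 222 growth increments.
Predicted length = 0.47 mm/year × 222 years = 104.3 mm.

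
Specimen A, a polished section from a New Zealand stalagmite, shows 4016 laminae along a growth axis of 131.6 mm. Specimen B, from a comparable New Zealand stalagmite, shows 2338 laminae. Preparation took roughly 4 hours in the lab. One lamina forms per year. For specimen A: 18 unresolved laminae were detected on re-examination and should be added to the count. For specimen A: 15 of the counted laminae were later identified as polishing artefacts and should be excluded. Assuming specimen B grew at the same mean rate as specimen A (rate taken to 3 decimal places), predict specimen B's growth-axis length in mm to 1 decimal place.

77.2 mm

Specimen A: correcting the raw count gives 4016 − 15 + 18 = 4019 true laminae.
A: 131.6 mm over 4019 years gives 131.6 / 4019 ≈ 0.033 mm per year.
B's length ≈ 0.033 × 2338 = 77.2 mm.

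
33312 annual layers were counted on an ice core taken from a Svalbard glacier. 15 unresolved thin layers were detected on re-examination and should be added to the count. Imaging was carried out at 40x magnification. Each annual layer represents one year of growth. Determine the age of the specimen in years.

Correcting the raw count gives 33312 + 15 = 33327 true annual layers.
At one annual layer per year, that is 33327 years.

33327 yr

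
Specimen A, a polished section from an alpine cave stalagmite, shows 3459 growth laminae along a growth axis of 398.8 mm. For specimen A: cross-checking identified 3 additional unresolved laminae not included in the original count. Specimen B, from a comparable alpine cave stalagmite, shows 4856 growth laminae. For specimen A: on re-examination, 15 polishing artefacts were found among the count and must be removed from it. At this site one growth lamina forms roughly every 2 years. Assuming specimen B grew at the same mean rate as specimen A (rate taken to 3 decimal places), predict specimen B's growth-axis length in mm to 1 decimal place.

Specimen A: adjusted count: 3459 − 15 + 3 = 3447 growth laminae.
Specimen A: multiplying by 2 years per growth lamina: 3447 × 2 = 6894 years.
A: Mean rate = 398.8 mm / 6894 years ≈ 0.058 mm/year.
Specimen B: at 2 years per growth lamina, 4856 × 2 = 9712 years. Length of B = 0.058 × 9712 = 563.3 mm.

563.3 mm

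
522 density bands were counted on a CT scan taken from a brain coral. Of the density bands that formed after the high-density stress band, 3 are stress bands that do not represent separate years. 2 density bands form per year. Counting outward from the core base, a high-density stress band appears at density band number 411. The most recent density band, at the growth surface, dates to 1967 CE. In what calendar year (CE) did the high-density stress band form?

1913 CE

The high-density stress band sits at density band 411 from the core base, so 522 − 411 = 111 density bands formed after it.
Excluding 3 false density bands: 111 − 3 = 108.
Dividing by 2 density bands per year: 108 / 2 = 54 years.
The density band at the growth surface is 1967 CE, so the high-density stress band dates to 1967 − 54 = 1913 CE.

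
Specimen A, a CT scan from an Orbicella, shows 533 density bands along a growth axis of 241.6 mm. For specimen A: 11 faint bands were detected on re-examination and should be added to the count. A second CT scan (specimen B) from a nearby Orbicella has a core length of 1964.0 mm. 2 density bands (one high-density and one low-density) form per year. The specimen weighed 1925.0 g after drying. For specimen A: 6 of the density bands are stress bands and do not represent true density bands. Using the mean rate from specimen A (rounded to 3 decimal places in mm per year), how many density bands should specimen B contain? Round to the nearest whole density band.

4374 density bands

Specimen A: adjusted count: 533 − 6 + 11 = 538 density bands.
Specimen A: 538 density bands at 2 per year is 538 / 2 = 269 years.
A: Mean rate = 241.6 mm / 269 years ≈ 0.898 mm/yr.
For B, 1964.0 / 0.898 = 2187.08 years; at 2 density bands per year that is 2187.08 × 2 ≈ 4374 density bands.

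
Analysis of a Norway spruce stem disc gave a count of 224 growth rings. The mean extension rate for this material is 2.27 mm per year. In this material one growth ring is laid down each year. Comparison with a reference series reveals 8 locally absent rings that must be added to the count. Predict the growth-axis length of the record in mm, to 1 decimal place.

526.6 mm

Adjusted count: 224 + 8 = 232 growth rings.
232 years at 2.27 mm/year gives 2.27 × 232 = 526.6 mm.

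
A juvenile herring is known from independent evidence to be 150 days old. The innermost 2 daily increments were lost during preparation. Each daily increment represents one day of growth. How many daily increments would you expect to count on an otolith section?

Expected daily increments over 150 days: 150.
Subtracting the 2 daily increments not captured gives 150 − 2 = 148 daily increments in the record.

148 daily increments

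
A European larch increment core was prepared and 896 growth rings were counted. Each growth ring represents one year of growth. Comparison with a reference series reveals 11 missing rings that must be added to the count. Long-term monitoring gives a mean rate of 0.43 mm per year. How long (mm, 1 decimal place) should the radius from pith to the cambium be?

390.0 mm

True growth ring count = 896 + 11 = 907.
907 years at 0.43 mm/year gives 0.43 × 907 = 390.0 mm.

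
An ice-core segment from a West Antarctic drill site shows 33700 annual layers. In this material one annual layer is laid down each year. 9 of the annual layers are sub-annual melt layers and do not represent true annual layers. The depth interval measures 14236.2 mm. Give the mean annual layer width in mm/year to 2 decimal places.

Adjusted count: 33700 − 9 = 33691 annual layers.
Extension rate ≈ 14236.2 / 33691 = 0.42 mm/year.

0.42 mm/year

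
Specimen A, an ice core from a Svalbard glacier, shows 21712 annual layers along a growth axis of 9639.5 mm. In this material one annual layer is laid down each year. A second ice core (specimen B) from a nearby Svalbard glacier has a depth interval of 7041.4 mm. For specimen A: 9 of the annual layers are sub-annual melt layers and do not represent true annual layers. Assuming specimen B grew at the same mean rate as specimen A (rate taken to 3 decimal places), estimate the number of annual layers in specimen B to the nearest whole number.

15859 annual layers

Specimen A: true annual layer count = 21712 − 9 = 21703.
A: Mean rate = 9639.5 mm / 21703 years ≈ 0.444 mm/year.
Specimen B: 7041.4 mm / 0.444 mm per year = 15859.01 years ≈ 15859 annual layers.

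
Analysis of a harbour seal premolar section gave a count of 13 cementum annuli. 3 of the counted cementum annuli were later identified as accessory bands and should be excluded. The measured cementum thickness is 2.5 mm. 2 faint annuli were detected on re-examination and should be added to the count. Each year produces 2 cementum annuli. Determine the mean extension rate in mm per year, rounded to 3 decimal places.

0.417 mm per year

True cementum annulus count = 13 − 3 + 2 = 12.
With 2 cementum annuli per year, 12 / 2 = 6 years.
Mean rate = 2.5 mm / 6 years ≈ 0.417 mm per year.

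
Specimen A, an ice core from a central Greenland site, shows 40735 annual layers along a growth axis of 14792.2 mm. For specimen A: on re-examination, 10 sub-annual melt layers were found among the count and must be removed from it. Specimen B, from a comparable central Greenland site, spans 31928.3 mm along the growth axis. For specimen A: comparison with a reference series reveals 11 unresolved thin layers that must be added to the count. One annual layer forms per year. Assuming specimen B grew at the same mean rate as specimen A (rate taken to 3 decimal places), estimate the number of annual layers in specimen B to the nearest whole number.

Specimen A: true annual layer count = 40735 − 10 + 11 = 40736.
A: 14792.2 mm over 40736 years gives 14792.2 / 40736 ≈ 0.363 mm/yr.
B spans 31928.3 / 0.363 = 87956.75 years ≈ 87957 annual layers.

87957 annual layers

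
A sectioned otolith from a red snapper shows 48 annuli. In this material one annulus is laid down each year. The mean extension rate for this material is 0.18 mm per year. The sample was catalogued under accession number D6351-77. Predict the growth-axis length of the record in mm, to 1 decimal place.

48 years of growth are recorded.
Length ≈ 0.18 × 48 = 8.6 mm.

8.6 mm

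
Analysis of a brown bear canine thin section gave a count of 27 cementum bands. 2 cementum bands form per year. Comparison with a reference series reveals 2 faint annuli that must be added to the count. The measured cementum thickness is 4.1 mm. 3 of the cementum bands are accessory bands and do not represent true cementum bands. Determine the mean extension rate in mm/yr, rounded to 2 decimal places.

0.32 mm/yr

True cementum band count = 27 − 3 + 2 = 26.
Dividing by 2 cementum bands per year: 26 / 2 = 13 years.
Extension rate ≈ 4.1 / 13 = 0.32 mm/yr.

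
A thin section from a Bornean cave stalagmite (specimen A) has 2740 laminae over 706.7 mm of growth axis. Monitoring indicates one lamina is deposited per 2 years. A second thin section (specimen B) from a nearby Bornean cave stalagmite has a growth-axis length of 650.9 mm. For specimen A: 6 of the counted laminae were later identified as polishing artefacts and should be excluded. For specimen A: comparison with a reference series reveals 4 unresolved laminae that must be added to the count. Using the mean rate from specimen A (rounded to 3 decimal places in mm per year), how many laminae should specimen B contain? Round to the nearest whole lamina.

2523 laminae

Specimen A: adjusted count: 2740 − 6 + 4 = 2738 laminae.
Specimen A: multiplying by 2 years per lamina: 2738 × 2 = 5476 years.
A: Mean rate = 706.7 mm / 5476 years ≈ 0.129 mm per year.
Specimen B: 650.9 mm / 0.129 mm per year = 5045.74 years; at 2 years per lamina that is 5045.74 / 2 ≈ 2523 laminae.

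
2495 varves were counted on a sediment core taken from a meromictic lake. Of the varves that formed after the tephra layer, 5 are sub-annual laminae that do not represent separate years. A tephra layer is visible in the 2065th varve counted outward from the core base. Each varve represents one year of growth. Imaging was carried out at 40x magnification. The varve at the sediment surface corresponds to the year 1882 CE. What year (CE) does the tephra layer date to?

1457 CE

2495 − 2065 = 430 varves lie beyond the tephra layer toward the sediment surface.
Removing the 5 false varves leaves 430 − 5 = 425 true varves beyond the tephra layer.
1882 − 425 = 1457 CE.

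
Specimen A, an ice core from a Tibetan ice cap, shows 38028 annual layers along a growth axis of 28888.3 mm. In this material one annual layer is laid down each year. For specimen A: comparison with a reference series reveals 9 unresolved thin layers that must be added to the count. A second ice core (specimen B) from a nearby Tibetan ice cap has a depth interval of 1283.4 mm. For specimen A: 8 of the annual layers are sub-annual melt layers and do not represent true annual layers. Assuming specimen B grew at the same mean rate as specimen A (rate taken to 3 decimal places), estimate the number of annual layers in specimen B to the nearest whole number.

1689 annual layers

Specimen A: after corrections the count is 38028 − 8 + 9 = 38029 annual layers.
A: 28888.3 mm over 38029 years gives 28888.3 / 38029 ≈ 0.760 mm per year.
B spans 1283.4 / 0.760 = 1688.68 years ≈ 1689 annual layers.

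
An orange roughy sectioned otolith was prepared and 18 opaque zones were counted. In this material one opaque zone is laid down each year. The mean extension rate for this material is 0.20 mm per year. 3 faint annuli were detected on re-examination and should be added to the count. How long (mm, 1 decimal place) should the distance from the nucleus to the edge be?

4.2 mm

True opaque zone count = 18 + 3 = 21.
21 years at 0.20 mm/year gives 0.20 × 21 = 4.2 mm.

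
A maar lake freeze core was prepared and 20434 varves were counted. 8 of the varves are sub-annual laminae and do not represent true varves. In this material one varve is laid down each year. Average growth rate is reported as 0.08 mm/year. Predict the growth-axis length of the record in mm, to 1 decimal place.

After corrections the count is 20434 − 8 = 20426 varves.
20426 years at 0.08 mm/year gives 0.08 × 20426 = 1634.1 mm.

1634.1 mm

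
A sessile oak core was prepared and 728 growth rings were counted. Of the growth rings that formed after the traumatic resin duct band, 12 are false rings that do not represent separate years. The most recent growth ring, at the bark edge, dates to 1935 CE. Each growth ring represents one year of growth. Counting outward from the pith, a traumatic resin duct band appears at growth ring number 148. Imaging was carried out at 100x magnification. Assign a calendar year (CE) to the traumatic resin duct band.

728 − 148 = 580 growth rings lie beyond the traumatic resin duct band toward the bark edge.
580 − 12 false = 568 true growth rings after the traumatic resin duct band.
1935 − 568 = 1367 CE.

1367 CE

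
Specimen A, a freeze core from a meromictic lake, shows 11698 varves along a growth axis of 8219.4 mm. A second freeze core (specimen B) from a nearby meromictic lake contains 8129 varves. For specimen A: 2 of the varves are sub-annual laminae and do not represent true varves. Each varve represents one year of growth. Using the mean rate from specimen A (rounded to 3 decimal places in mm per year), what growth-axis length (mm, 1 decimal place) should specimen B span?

5714.7 mm

Specimen A: adjusted count: 11698 − 2 = 11696 varves.
A: Extension rate ≈ 8219.4 / 11696 = 0.703 mm per year.
For B, 0.703 mm/year × 8129 years = 5714.7 mm.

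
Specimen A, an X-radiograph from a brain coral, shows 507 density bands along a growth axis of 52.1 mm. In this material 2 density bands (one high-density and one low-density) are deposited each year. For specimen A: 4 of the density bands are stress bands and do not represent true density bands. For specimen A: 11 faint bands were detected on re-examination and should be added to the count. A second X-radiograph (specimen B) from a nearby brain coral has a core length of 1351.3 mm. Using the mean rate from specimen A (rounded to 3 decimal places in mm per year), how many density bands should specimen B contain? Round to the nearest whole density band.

13313 density bands

Specimen A: correcting the raw count gives 507 − 4 + 11 = 514 true density bands.
Specimen A: 514 density bands at 2 per year is 514 / 2 = 257 years.
A: Extension rate ≈ 52.1 / 257 = 0.203 mm/year.
Specimen B: 1351.3 mm / 0.203 mm per year = 6656.65 years; at 2 density bands per year that is 6656.65 × 2 ≈ 13313 density bands.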